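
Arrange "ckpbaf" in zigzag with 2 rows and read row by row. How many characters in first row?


Zigzag "ckpbaf" into 2 rows:
Placing characters:
  'c' => row 0
  'k' => row 1
  'p' => row 0
  'b' => row 1
  'a' => row 0
  'f' => row 1
Rows:
  Row 0: "cpa"
  Row 1: "kbf"
First row length: 3

3


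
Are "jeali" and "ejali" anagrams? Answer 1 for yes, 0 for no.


Strings: "jeali", "ejali"
Sorted first:  aeijl
Sorted second: aeijl
Sorted forms match => anagrams

1


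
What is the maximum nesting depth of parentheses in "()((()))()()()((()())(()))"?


Input: "()((()))()()()((()())(()))"
Tracking depth:
  Position 0 '(': depth becomes 1
  Position 1 ')': depth becomes 0
  Position 2 '(': depth becomes 1
  Position 3 '(': depth becomes 2
  Position 4 '(': depth becomes 3
  Position 5 ')': depth becomes 2
  Position 6 ')': depth becomes 1
  Position 7 ')': depth becomes 0
  Position 8 '(': depth becomes 1
  Position 9 ')': depth becomes 0
  Position 10 '(': depth becomes 1
  Position 11 ')': depth becomes 0
  Position 12 '(': depth becomes 1
  Position 13 ')': depth becomes 0
  Position 14 '(': depth becomes 1
  Position 15 '(': depth becomes 2
  Position 16 '(': depth becomes 3
  Position 17 ')': depth becomes 2
  Position 18 '(': depth becomes 3
  Position 19 ')': depth becomes 2
  Position 20 ')': depth becomes 1
  Position 21 '(': depth becomes 2
  Position 22 '(': depth becomes 3
  Position 23 ')': depth becomes 2
  Position 24 ')': depth becomes 1
  Position 25 ')': depth becomes 0
Maximum depth reached: 3

3


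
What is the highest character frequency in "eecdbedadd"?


Input: eecdbedadd
Character counts:
  'a': 1
  'b': 1
  'c': 1
  'd': 4
  'e': 3
Maximum frequency: 4

4


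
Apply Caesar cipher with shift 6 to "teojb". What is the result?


Caesar cipher: shift "teojb" by 6
  't' (pos 19) + 6 = pos 25 = 'z'
  'e' (pos 4) + 6 = pos 10 = 'k'
  'o' (pos 14) + 6 = pos 20 = 'u'
  'j' (pos 9) + 6 = pos 15 = 'p'
  'b' (pos 1) + 6 = pos 7 = 'h'
Result: zkuph

zkuph


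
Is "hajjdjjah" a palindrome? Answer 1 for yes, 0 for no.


Input: hajjdjjah
Reversed: hajjdjjah
  Compare pos 0 ('h') with pos 8 ('h'): match
  Compare pos 1 ('a') with pos 7 ('a'): match
  Compare pos 2 ('j') with pos 6 ('j'): match
  Compare pos 3 ('j') with pos 5 ('j'): match
Result: palindrome

1


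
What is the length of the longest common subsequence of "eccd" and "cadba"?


LCS of "eccd" and "cadba"
DP table:
           c    a    d    b    a
      0    0    0    0    0    0
  e   0    0    0    0    0    0
  c   0    1    1    1    1    1
  c   0    1    1    1    1    1
  d   0    1    1    2    2    2
LCS length = dp[4][5] = 2

2


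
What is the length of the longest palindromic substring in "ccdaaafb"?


Input: "ccdaaafb"
Checking substrings for palindromes:
  [3:6] "aaa" (len 3) => palindrome
  [0:2] "cc" (len 2) => palindrome
  [3:5] "aa" (len 2) => palindrome
  [4:6] "aa" (len 2) => palindrome
Longest palindromic substring: "aaa" with length 3

3


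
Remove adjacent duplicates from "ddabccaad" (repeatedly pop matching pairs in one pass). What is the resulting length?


Input: ddabccaad
Stack-based adjacent duplicate removal:
  Read 'd': push. Stack: d
  Read 'd': matches stack top 'd' => pop. Stack: (empty)
  Read 'a': push. Stack: a
  Read 'b': push. Stack: ab
  Read 'c': push. Stack: abc
  Read 'c': matches stack top 'c' => pop. Stack: ab
  Read 'a': push. Stack: aba
  Read 'a': matches stack top 'a' => pop. Stack: ab
  Read 'd': push. Stack: abd
Final stack: "abd" (length 3)

3


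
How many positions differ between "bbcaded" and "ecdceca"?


Comparing "bbcaded" and "ecdceca" position by position:
  Position 0: 'b' vs 'e' => DIFFER
  Position 1: 'b' vs 'c' => DIFFER
  Position 2: 'c' vs 'd' => DIFFER
  Position 3: 'a' vs 'c' => DIFFER
  Position 4: 'd' vs 'e' => DIFFER
  Position 5: 'e' vs 'c' => DIFFER
  Position 6: 'd' vs 'a' => DIFFER
Positions that differ: 7

7


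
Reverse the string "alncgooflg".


Input: alncgooflg
Reading characters right to left:
  Position 9: 'g'
  Position 8: 'l'
  Position 7: 'f'
  Position 6: 'o'
  Position 5: 'o'
  Position 4: 'g'
  Position 3: 'c'
  Position 2: 'n'
  Position 1: 'l'
  Position 0: 'a'
Reversed: glfoogcnla

glfoogcnla


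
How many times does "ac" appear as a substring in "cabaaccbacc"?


Searching for "ac" in "cabaaccbacc"
Scanning each position:
  Position 0: "ca" => no
  Position 1: "ab" => no
  Position 2: "ba" => no
  Position 3: "aa" => no
  Position 4: "ac" => MATCH
  Position 5: "cc" => no
  Position 6: "cb" => no
  Position 7: "ba" => no
  Position 8: "ac" => MATCH
  Position 9: "cc" => no
Total occurrences: 2

2


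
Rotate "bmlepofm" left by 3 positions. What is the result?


Input: "bmlepofm", rotate left by 3
First 3 characters: "bml"
Remaining characters: "epofm"
Concatenate remaining + first: "epofm" + "bml" = "epofmbml"

epofmbml


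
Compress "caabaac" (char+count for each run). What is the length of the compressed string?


Input: caabaac
Runs:
  'c' x 1 => "c1"
  'a' x 2 => "a2"
  'b' x 1 => "b1"
  'a' x 2 => "a2"
  'c' x 1 => "c1"
Compressed: "c1a2b1a2c1"
Compressed length: 10

10


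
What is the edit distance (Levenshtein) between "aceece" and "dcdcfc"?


Computing edit distance: "aceece" -> "dcdcfc"
DP table:
           d    c    d    c    f    c
      0    1    2    3    4    5    6
  a   1    1    2    3    4    5    6
  c   2    2    1    2    3    4    5
  e   3    3    2    2    3    4    5
  e   4    4    3    3    3    4    5
  c   5    5    4    4    3    4    4
  e   6    6    5    5    4    4    5
Edit distance = dp[6][6] = 5

5


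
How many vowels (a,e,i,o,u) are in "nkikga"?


Input: nkikga
Checking each character:
  'n' at position 0: consonant
  'k' at position 1: consonant
  'i' at position 2: vowel (running total: 1)
  'k' at position 3: consonant
  'g' at position 4: consonant
  'a' at position 5: vowel (running total: 2)
Total vowels: 2

2


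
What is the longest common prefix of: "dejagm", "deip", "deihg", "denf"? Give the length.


Words: dejagm, deip, deihg, denf
  Position 0: all 'd' => match
  Position 1: all 'e' => match
  Position 2: ('j', 'i', 'i', 'n') => mismatch, stop
LCP = "de" (length 2)

2


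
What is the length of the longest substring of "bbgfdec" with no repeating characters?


Input: "bbgfdec"
Sliding window (track last position of each char):
  Position 0 ('b'): window [0,0] length 1 -- new best
  Position 1 ('b'): repeat (last at 0), move window start to 1
  Position 1 ('b'): window [1,1] length 1
  Position 2 ('g'): window [1,2] length 2 -- new best
  Position 3 ('f'): window [1,3] length 3 -- new best
  Position 4 ('d'): window [1,4] length 4 -- new best
  Position 5 ('e'): window [1,5] length 5 -- new best
  Position 6 ('c'): window [1,6] length 6 -- new best
Longest substring with no repeats: "bgfdec" with length 6

6


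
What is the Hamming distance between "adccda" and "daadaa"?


Comparing "adccda" and "daadaa" position by position:
  Position 0: 'a' vs 'd' => differ
  Position 1: 'd' vs 'a' => differ
  Position 2: 'c' vs 'a' => differ
  Position 3: 'c' vs 'd' => differ
  Position 4: 'd' vs 'a' => differ
  Position 5: 'a' vs 'a' => same
Total differences (Hamming distance): 5

5


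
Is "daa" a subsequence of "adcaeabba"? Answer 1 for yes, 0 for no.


Check if "daa" is a subsequence of "adcaeabba"
Greedy scan:
  Position 0 ('a'): no match needed
  Position 1 ('d'): matches sub[0] = 'd'
  Position 2 ('c'): no match needed
  Position 3 ('a'): matches sub[1] = 'a'
  Position 4 ('e'): no match needed
  Position 5 ('a'): matches sub[2] = 'a'
  Position 6 ('b'): no match needed
  Position 7 ('b'): no match needed
  Position 8 ('a'): no match needed
All 3 characters matched => is a subsequence

1


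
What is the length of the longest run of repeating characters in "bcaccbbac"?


Input: "bcaccbbac"
Scanning for longest run:
  Position 1 ('c'): new char, reset run to 1
  Position 2 ('a'): new char, reset run to 1
  Position 3 ('c'): new char, reset run to 1
  Position 4 ('c'): continues run of 'c', length=2
  Position 5 ('b'): new char, reset run to 1
  Position 6 ('b'): continues run of 'b', length=2
  Position 7 ('a'): new char, reset run to 1
  Position 8 ('c'): new char, reset run to 1
Longest run: 'c' with length 2

2


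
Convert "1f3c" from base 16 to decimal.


Input: "1f3c" in base 16
Positional expansion:
  Digit '1' (value 1) x 16^3 = 4096
  Digit 'f' (value 15) x 16^2 = 3840
  Digit '3' (value 3) x 16^1 = 48
  Digit 'c' (value 12) x 16^0 = 12
Sum = 7996

7996


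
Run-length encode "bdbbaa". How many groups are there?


Input: bdbbaa
Scanning for consecutive runs:
  Group 1: 'b' x 1 (positions 0-0)
  Group 2: 'd' x 1 (positions 1-1)
  Group 3: 'b' x 2 (positions 2-3)
  Group 4: 'a' x 2 (positions 4-5)
Total groups: 4

4


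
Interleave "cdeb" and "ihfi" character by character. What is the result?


Interleaving "cdeb" and "ihfi":
  Position 0: 'c' from first, 'i' from second => "ci"
  Position 1: 'd' from first, 'h' from second => "dh"
  Position 2: 'e' from first, 'f' from second => "ef"
  Position 3: 'b' from first, 'i' from second => "bi"
Result: cidhefbi

cidhefbi


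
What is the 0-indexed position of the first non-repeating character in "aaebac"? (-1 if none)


Input: aaebac
Character frequencies:
  'a': 3
  'b': 1
  'c': 1
  'e': 1
Scanning left to right for freq == 1:
  Position 0 ('a'): freq=3, skip
  Position 1 ('a'): freq=3, skip
  Position 2 ('e'): unique! => answer = 2

2


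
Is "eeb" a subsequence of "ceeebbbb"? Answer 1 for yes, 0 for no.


Check if "eeb" is a subsequence of "ceeebbbb"
Greedy scan:
  Position 0 ('c'): no match needed
  Position 1 ('e'): matches sub[0] = 'e'
  Position 2 ('e'): matches sub[1] = 'e'
  Position 3 ('e'): no match needed
  Position 4 ('b'): matches sub[2] = 'b'
  Position 5 ('b'): no match needed
  Position 6 ('b'): no match needed
  Position 7 ('b'): no match needed
All 3 characters matched => is a subsequence

1


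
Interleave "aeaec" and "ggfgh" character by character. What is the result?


Interleaving "aeaec" and "ggfgh":
  Position 0: 'a' from first, 'g' from second => "ag"
  Position 1: 'e' from first, 'g' from second => "eg"
  Position 2: 'a' from first, 'f' from second => "af"
  Position 3: 'e' from first, 'g' from second => "eg"
  Position 4: 'c' from first, 'h' from second => "ch"
Result: agegafegch

agegafegch


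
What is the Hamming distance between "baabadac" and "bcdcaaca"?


Comparing "baabadac" and "bcdcaaca" position by position:
  Position 0: 'b' vs 'b' => same
  Position 1: 'a' vs 'c' => differ
  Position 2: 'a' vs 'd' => differ
  Position 3: 'b' vs 'c' => differ
  Position 4: 'a' vs 'a' => same
  Position 5: 'd' vs 'a' => differ
  Position 6: 'a' vs 'c' => differ
  Position 7: 'c' vs 'a' => differ
Total differences (Hamming distance): 6

6


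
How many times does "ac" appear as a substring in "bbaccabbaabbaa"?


Searching for "ac" in "bbaccabbaabbaa"
Scanning each position:
  Position 0: "bb" => no
  Position 1: "ba" => no
  Position 2: "ac" => MATCH
  Position 3: "cc" => no
  Position 4: "ca" => no
  Position 5: "ab" => no
  Position 6: "bb" => no
  Position 7: "ba" => no
  Position 8: "aa" => no
  Position 9: "ab" => no
  Position 10: "bb" => no
  Position 11: "ba" => no
  Position 12: "aa" => no
Total occurrences: 1

1


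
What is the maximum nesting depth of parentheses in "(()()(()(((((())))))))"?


Input: "(()()(()(((((())))))))"
Tracking depth:
  Position 0 '(': depth becomes 1
  Position 1 '(': depth becomes 2
  Position 2 ')': depth becomes 1
  Position 3 '(': depth becomes 2
  Position 4 ')': depth becomes 1
  Position 5 '(': depth becomes 2
  Position 6 '(': depth becomes 3
  Position 7 ')': depth becomes 2
  Position 8 '(': depth becomes 3
  Position 9 '(': depth becomes 4
  Position 10 '(': depth becomes 5
  Position 11 '(': depth becomes 6
  Position 12 '(': depth becomes 7
  Position 13 '(': depth becomes 8
  Position 14 ')': depth becomes 7
  Position 15 ')': depth becomes 6
  Position 16 ')': depth becomes 5
  Position 17 ')': depth becomes 4
  Position 18 ')': depth becomes 3
  Position 19 ')': depth becomes 2
  Position 20 ')': depth becomes 1
  Position 21 ')': depth becomes 0
Maximum depth reached: 8

8


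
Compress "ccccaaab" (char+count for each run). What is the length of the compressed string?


Input: ccccaaab
Runs:
  'c' x 4 => "c4"
  'a' x 3 => "a3"
  'b' x 1 => "b1"
Compressed: "c4a3b1"
Compressed length: 6

6


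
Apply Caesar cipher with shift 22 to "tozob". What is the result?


Caesar cipher: shift "tozob" by 22
  't' (pos 19) + 22 = pos 15 = 'p'
  'o' (pos 14) + 22 = pos 10 = 'k'
  'z' (pos 25) + 22 = pos 21 = 'v'
  'o' (pos 14) + 22 = pos 10 = 'k'
  'b' (pos 1) + 22 = pos 23 = 'x'
Result: pkvkx

pkvkx


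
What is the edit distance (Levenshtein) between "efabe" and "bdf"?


Computing edit distance: "efabe" -> "bdf"
DP table:
           b    d    f
      0    1    2    3
  e   1    1    2    3
  f   2    2    2    2
  a   3    3    3    3
  b   4    3    4    4
  e   5    4    4    5
Edit distance = dp[5][3] = 5

5


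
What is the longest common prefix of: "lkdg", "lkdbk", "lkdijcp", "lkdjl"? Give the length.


Words: lkdg, lkdbk, lkdijcp, lkdjl
  Position 0: all 'l' => match
  Position 1: all 'k' => match
  Position 2: all 'd' => match
  Position 3: ('g', 'b', 'i', 'j') => mismatch, stop
LCP = "lkd" (length 3)

3


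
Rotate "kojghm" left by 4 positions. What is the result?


Input: "kojghm", rotate left by 4
First 4 characters: "kojg"
Remaining characters: "hm"
Concatenate remaining + first: "hm" + "kojg" = "hmkojg"

hmkojg


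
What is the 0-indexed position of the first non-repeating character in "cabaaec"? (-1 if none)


Input: cabaaec
Character frequencies:
  'a': 3
  'b': 1
  'c': 2
  'e': 1
Scanning left to right for freq == 1:
  Position 0 ('c'): freq=2, skip
  Position 1 ('a'): freq=3, skip
  Position 2 ('b'): unique! => answer = 2

2


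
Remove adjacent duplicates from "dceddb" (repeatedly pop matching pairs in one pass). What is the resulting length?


Input: dceddb
Stack-based adjacent duplicate removal:
  Read 'd': push. Stack: d
  Read 'c': push. Stack: dc
  Read 'e': push. Stack: dce
  Read 'd': push. Stack: dced
  Read 'd': matches stack top 'd' => pop. Stack: dce
  Read 'b': push. Stack: dceb
Final stack: "dceb" (length 4)

4


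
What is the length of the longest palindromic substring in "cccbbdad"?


Input: "cccbbdad"
Checking substrings for palindromes:
  [0:3] "ccc" (len 3) => palindrome
  [5:8] "dad" (len 3) => palindrome
  [0:2] "cc" (len 2) => palindrome
  [1:3] "cc" (len 2) => palindrome
  [3:5] "bb" (len 2) => palindrome
Longest palindromic substring: "ccc" with length 3

3


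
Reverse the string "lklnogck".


Input: lklnogck
Reading characters right to left:
  Position 7: 'k'
  Position 6: 'c'
  Position 5: 'g'
  Position 4: 'o'
  Position 3: 'n'
  Position 2: 'l'
  Position 1: 'k'
  Position 0: 'l'
Reversed: kcgonlkl

kcgonlkl


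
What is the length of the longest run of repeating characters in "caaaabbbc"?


Input: "caaaabbbc"
Scanning for longest run:
  Position 1 ('a'): new char, reset run to 1
  Position 2 ('a'): continues run of 'a', length=2
  Position 3 ('a'): continues run of 'a', length=3
  Position 4 ('a'): continues run of 'a', length=4
  Position 5 ('b'): new char, reset run to 1
  Position 6 ('b'): continues run of 'b', length=2
  Position 7 ('b'): continues run of 'b', length=3
  Position 8 ('c'): new char, reset run to 1
Longest run: 'a' with length 4

4


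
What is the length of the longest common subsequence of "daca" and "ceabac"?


LCS of "daca" and "ceabac"
DP table:
           c    e    a    b    a    c
      0    0    0    0    0    0    0
  d   0    0    0    0    0    0    0
  a   0    0    0    1    1    1    1
  c   0    1    1    1    1    1    2
  a   0    1    1    2    2    2    2
LCS length = dp[4][6] = 2

2


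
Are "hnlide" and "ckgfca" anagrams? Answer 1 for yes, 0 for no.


Strings: "hnlide", "ckgfca"
Sorted first:  dehiln
Sorted second: accfgk
Differ at position 0: 'd' vs 'a' => not anagrams

0


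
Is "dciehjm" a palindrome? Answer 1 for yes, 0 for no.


Input: dciehjm
Reversed: mjheicd
  Compare pos 0 ('d') with pos 6 ('m'): MISMATCH
  Compare pos 1 ('c') with pos 5 ('j'): MISMATCH
  Compare pos 2 ('i') with pos 4 ('h'): MISMATCH
Result: not a palindrome

0


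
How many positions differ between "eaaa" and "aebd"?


Comparing "eaaa" and "aebd" position by position:
  Position 0: 'e' vs 'a' => DIFFER
  Position 1: 'a' vs 'e' => DIFFER
  Position 2: 'a' vs 'b' => DIFFER
  Position 3: 'a' vs 'd' => DIFFER
Positions that differ: 4

4


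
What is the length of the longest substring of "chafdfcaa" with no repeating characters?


Input: "chafdfcaa"
Sliding window (track last position of each char):
  Position 0 ('c'): window [0,0] length 1 -- new best
  Position 1 ('h'): window [0,1] length 2 -- new best
  Position 2 ('a'): window [0,2] length 3 -- new best
  Position 3 ('f'): window [0,3] length 4 -- new best
  Position 4 ('d'): window [0,4] length 5 -- new best
  Position 5 ('f'): repeat (last at 3), move window start to 4
  Position 5 ('f'): window [4,5] length 2
  Position 6 ('c'): window [4,6] length 3
  Position 7 ('a'): window [4,7] length 4
  Position 8 ('a'): repeat (last at 7), move window start to 8
  Position 8 ('a'): window [8,8] length 1
Longest substring with no repeats: "chafd" with length 5

5


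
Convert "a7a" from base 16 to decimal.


Input: "a7a" in base 16
Positional expansion:
  Digit 'a' (value 10) x 16^2 = 2560
  Digit '7' (value 7) x 16^1 = 112
  Digit 'a' (value 10) x 16^0 = 10
Sum = 2682

2682


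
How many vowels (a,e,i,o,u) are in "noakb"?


Input: noakb
Checking each character:
  'n' at position 0: consonant
  'o' at position 1: vowel (running total: 1)
  'a' at position 2: vowel (running total: 2)
  'k' at position 3: consonant
  'b' at position 4: consonant
Total vowels: 2

2


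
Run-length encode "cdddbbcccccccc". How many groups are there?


Input: cdddbbcccccccc
Scanning for consecutive runs:
  Group 1: 'c' x 1 (positions 0-0)
  Group 2: 'd' x 3 (positions 1-3)
  Group 3: 'b' x 2 (positions 4-5)
  Group 4: 'c' x 8 (positions 6-13)
Total groups: 4

4


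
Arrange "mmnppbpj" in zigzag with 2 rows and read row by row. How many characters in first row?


Zigzag "mmnppbpj" into 2 rows:
Placing characters:
  'm' => row 0
  'm' => row 1
  'n' => row 0
  'p' => row 1
  'p' => row 0
  'b' => row 1
  'p' => row 0
  'j' => row 1
Rows:
  Row 0: "mnpp"
  Row 1: "mpbj"
First row length: 4

4


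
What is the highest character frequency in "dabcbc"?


Input: dabcbc
Character counts:
  'a': 1
  'b': 2
  'c': 2
  'd': 1
Maximum frequency: 2

2


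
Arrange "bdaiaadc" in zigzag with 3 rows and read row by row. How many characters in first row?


Zigzag "bdaiaadc" into 3 rows:
Placing characters:
  'b' => row 0
  'd' => row 1
  'a' => row 2
  'i' => row 1
  'a' => row 0
  'a' => row 1
  'd' => row 2
  'c' => row 1
Rows:
  Row 0: "ba"
  Row 1: "diac"
  Row 2: "ad"
First row length: 2

2


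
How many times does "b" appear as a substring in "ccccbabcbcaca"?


Searching for "b" in "ccccbabcbcaca"
Scanning each position:
  Position 0: "c" => no
  Position 1: "c" => no
  Position 2: "c" => no
  Position 3: "c" => no
  Position 4: "b" => MATCH
  Position 5: "a" => no
  Position 6: "b" => MATCH
  Position 7: "c" => no
  Position 8: "b" => MATCH
  Position 9: "c" => no
  Position 10: "a" => no
  Position 11: "c" => no
  Position 12: "a" => no
Total occurrences: 3

3


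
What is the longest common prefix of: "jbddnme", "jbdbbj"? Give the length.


Words: jbddnme, jbdbbj
  Position 0: all 'j' => match
  Position 1: all 'b' => match
  Position 2: all 'd' => match
  Position 3: ('d', 'b') => mismatch, stop
LCP = "jbd" (length 3)

3


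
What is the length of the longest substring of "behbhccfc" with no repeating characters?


Input: "behbhccfc"
Sliding window (track last position of each char):
  Position 0 ('b'): window [0,0] length 1 -- new best
  Position 1 ('e'): window [0,1] length 2 -- new best
  Position 2 ('h'): window [0,2] length 3 -- new best
  Position 3 ('b'): repeat (last at 0), move window start to 1
  Position 3 ('b'): window [1,3] length 3
  Position 4 ('h'): repeat (last at 2), move window start to 3
  Position 4 ('h'): window [3,4] length 2
  Position 5 ('c'): window [3,5] length 3
  Position 6 ('c'): repeat (last at 5), move window start to 6
  Position 6 ('c'): window [6,6] length 1
  Position 7 ('f'): window [6,7] length 2
  Position 8 ('c'): repeat (last at 6), move window start to 7
  Position 8 ('c'): window [7,8] length 2
Longest substring with no repeats: "beh" with length 3

3


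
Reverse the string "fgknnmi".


Input: fgknnmi
Reading characters right to left:
  Position 6: 'i'
  Position 5: 'm'
  Position 4: 'n'
  Position 3: 'n'
  Position 2: 'k'
  Position 1: 'g'
  Position 0: 'f'
Reversed: imnnkgf

imnnkgf


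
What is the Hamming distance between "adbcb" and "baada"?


Comparing "adbcb" and "baada" position by position:
  Position 0: 'a' vs 'b' => differ
  Position 1: 'd' vs 'a' => differ
  Position 2: 'b' vs 'a' => differ
  Position 3: 'c' vs 'd' => differ
  Position 4: 'b' vs 'a' => differ
Total differences (Hamming distance): 5

5


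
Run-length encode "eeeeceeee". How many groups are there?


Input: eeeeceeee
Scanning for consecutive runs:
  Group 1: 'e' x 4 (positions 0-3)
  Group 2: 'c' x 1 (positions 4-4)
  Group 3: 'e' x 4 (positions 5-8)
Total groups: 3

3


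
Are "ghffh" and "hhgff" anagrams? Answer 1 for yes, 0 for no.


Strings: "ghffh", "hhgff"
Sorted first:  ffghh
Sorted second: ffghh
Sorted forms match => anagrams

1


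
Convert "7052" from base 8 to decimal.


Input: "7052" in base 8
Positional expansion:
  Digit '7' (value 7) x 8^3 = 3584
  Digit '0' (value 0) x 8^2 = 0
  Digit '5' (value 5) x 8^1 = 40
  Digit '2' (value 2) x 8^0 = 2
Sum = 3626

3626


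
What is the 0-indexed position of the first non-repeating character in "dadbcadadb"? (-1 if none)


Input: dadbcadadb
Character frequencies:
  'a': 3
  'b': 2
  'c': 1
  'd': 4
Scanning left to right for freq == 1:
  Position 0 ('d'): freq=4, skip
  Position 1 ('a'): freq=3, skip
  Position 2 ('d'): freq=4, skip
  Position 3 ('b'): freq=2, skip
  Position 4 ('c'): unique! => answer = 4

4


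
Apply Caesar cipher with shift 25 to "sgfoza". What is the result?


Caesar cipher: shift "sgfoza" by 25
  's' (pos 18) + 25 = pos 17 = 'r'
  'g' (pos 6) + 25 = pos 5 = 'f'
  'f' (pos 5) + 25 = pos 4 = 'e'
  'o' (pos 14) + 25 = pos 13 = 'n'
  'z' (pos 25) + 25 = pos 24 = 'y'
  'a' (pos 0) + 25 = pos 25 = 'z'
Result: rfenyz

rfenyz


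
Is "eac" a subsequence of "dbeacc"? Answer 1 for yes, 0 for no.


Check if "eac" is a subsequence of "dbeacc"
Greedy scan:
  Position 0 ('d'): no match needed
  Position 1 ('b'): no match needed
  Position 2 ('e'): matches sub[0] = 'e'
  Position 3 ('a'): matches sub[1] = 'a'
  Position 4 ('c'): matches sub[2] = 'c'
  Position 5 ('c'): no match needed
All 3 characters matched => is a subsequence

1


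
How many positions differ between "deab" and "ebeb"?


Comparing "deab" and "ebeb" position by position:
  Position 0: 'd' vs 'e' => DIFFER
  Position 1: 'e' vs 'b' => DIFFER
  Position 2: 'a' vs 'e' => DIFFER
  Position 3: 'b' vs 'b' => same
Positions that differ: 3

3


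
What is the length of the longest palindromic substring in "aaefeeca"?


Input: "aaefeeca"
Checking substrings for palindromes:
  [2:5] "efe" (len 3) => palindrome
  [0:2] "aa" (len 2) => palindrome
  [4:6] "ee" (len 2) => palindrome
Longest palindromic substring: "efe" with length 3

3


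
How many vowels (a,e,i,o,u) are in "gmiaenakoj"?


Input: gmiaenakoj
Checking each character:
  'g' at position 0: consonant
  'm' at position 1: consonant
  'i' at position 2: vowel (running total: 1)
  'a' at position 3: vowel (running total: 2)
  'e' at position 4: vowel (running total: 3)
  'n' at position 5: consonant
  'a' at position 6: vowel (running total: 4)
  'k' at position 7: consonant
  'o' at position 8: vowel (running total: 5)
  'j' at position 9: consonant
Total vowels: 5

5


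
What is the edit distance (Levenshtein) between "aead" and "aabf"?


Computing edit distance: "aead" -> "aabf"
DP table:
           a    a    b    f
      0    1    2    3    4
  a   1    0    1    2    3
  e   2    1    1    2    3
  a   3    2    1    2    3
  d   4    3    2    2    3
Edit distance = dp[4][4] = 3

3


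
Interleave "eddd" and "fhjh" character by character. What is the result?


Interleaving "eddd" and "fhjh":
  Position 0: 'e' from first, 'f' from second => "ef"
  Position 1: 'd' from first, 'h' from second => "dh"
  Position 2: 'd' from first, 'j' from second => "dj"
  Position 3: 'd' from first, 'h' from second => "dh"
Result: efdhdjdh

efdhdjdh


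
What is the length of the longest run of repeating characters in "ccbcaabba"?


Input: "ccbcaabba"
Scanning for longest run:
  Position 1 ('c'): continues run of 'c', length=2
  Position 2 ('b'): new char, reset run to 1
  Position 3 ('c'): new char, reset run to 1
  Position 4 ('a'): new char, reset run to 1
  Position 5 ('a'): continues run of 'a', length=2
  Position 6 ('b'): new char, reset run to 1
  Position 7 ('b'): continues run of 'b', length=2
  Position 8 ('a'): new char, reset run to 1
Longest run: 'c' with length 2

2


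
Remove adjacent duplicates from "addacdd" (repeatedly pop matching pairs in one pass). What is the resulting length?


Input: addacdd
Stack-based adjacent duplicate removal:
  Read 'a': push. Stack: a
  Read 'd': push. Stack: ad
  Read 'd': matches stack top 'd' => pop. Stack: a
  Read 'a': matches stack top 'a' => pop. Stack: (empty)
  Read 'c': push. Stack: c
  Read 'd': push. Stack: cd
  Read 'd': matches stack top 'd' => pop. Stack: c
Final stack: "c" (length 1)

1


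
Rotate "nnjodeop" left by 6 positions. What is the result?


Input: "nnjodeop", rotate left by 6
First 6 characters: "nnjode"
Remaining characters: "op"
Concatenate remaining + first: "op" + "nnjode" = "opnnjode"

opnnjode


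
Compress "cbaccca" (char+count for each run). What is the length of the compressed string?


Input: cbaccca
Runs:
  'c' x 1 => "c1"
  'b' x 1 => "b1"
  'a' x 1 => "a1"
  'c' x 3 => "c3"
  'a' x 1 => "a1"
Compressed: "c1b1a1c3a1"
Compressed length: 10

10


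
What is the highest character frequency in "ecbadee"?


Input: ecbadee
Character counts:
  'a': 1
  'b': 1
  'c': 1
  'd': 1
  'e': 3
Maximum frequency: 3

3


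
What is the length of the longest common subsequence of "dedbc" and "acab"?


LCS of "dedbc" and "acab"
DP table:
           a    c    a    b
      0    0    0    0    0
  d   0    0    0    0    0
  e   0    0    0    0    0
  d   0    0    0    0    0
  b   0    0    0    0    1
  c   0    0    1    1    1
LCS length = dp[5][4] = 1

1


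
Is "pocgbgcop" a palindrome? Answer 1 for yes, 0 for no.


Input: pocgbgcop
Reversed: pocgbgcop
  Compare pos 0 ('p') with pos 8 ('p'): match
  Compare pos 1 ('o') with pos 7 ('o'): match
  Compare pos 2 ('c') with pos 6 ('c'): match
  Compare pos 3 ('g') with pos 5 ('g'): match
Result: palindrome

1


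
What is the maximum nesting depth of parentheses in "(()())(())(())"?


Input: "(()())(())(())"
Tracking depth:
  Position 0 '(': depth becomes 1
  Position 1 '(': depth becomes 2
  Position 2 ')': depth becomes 1
  Position 3 '(': depth becomes 2
  Position 4 ')': depth becomes 1
  Position 5 ')': depth becomes 0
  Position 6 '(': depth becomes 1
  Position 7 '(': depth becomes 2
  Position 8 ')': depth becomes 1
  Position 9 ')': depth becomes 0
  Position 10 '(': depth becomes 1
  Position 11 '(': depth becomes 2
  Position 12 ')': depth becomes 1
  Position 13 ')': depth becomes 0
Maximum depth reached: 2

2


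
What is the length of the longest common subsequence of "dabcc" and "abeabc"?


LCS of "dabcc" and "abeabc"
DP table:
           a    b    e    a    b    c
      0    0    0    0    0    0    0
  d   0    0    0    0    0    0    0
  a   0    1    1    1    1    1    1
  b   0    1    2    2    2    2    2
  c   0    1    2    2    2    2    3
  c   0    1    2    2    2    2    3
LCS length = dp[5][6] = 3

3


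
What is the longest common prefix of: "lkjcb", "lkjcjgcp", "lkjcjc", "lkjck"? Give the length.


Words: lkjcb, lkjcjgcp, lkjcjc, lkjck
  Position 0: all 'l' => match
  Position 1: all 'k' => match
  Position 2: all 'j' => match
  Position 3: all 'c' => match
  Position 4: ('b', 'j', 'j', 'k') => mismatch, stop
LCP = "lkjc" (length 4)

4


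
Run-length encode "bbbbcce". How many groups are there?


Input: bbbbcce
Scanning for consecutive runs:
  Group 1: 'b' x 4 (positions 0-3)
  Group 2: 'c' x 2 (positions 4-5)
  Group 3: 'e' x 1 (positions 6-6)
Total groups: 3

3


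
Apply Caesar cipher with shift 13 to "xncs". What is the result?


Caesar cipher: shift "xncs" by 13
  'x' (pos 23) + 13 = pos 10 = 'k'
  'n' (pos 13) + 13 = pos 0 = 'a'
  'c' (pos 2) + 13 = pos 15 = 'p'
  's' (pos 18) + 13 = pos 5 = 'f'
Result: kapf

kapf


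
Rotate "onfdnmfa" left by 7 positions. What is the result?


Input: "onfdnmfa", rotate left by 7
First 7 characters: "onfdnmf"
Remaining characters: "a"
Concatenate remaining + first: "a" + "onfdnmf" = "aonfdnmf"

aonfdnmf


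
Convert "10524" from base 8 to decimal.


Input: "10524" in base 8
Positional expansion:
  Digit '1' (value 1) x 8^4 = 4096
  Digit '0' (value 0) x 8^3 = 0
  Digit '5' (value 5) x 8^2 = 320
  Digit '2' (value 2) x 8^1 = 16
  Digit '4' (value 4) x 8^0 = 4
Sum = 4436

4436


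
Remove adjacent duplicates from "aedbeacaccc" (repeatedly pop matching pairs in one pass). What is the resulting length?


Input: aedbeacaccc
Stack-based adjacent duplicate removal:
  Read 'a': push. Stack: a
  Read 'e': push. Stack: ae
  Read 'd': push. Stack: aed
  Read 'b': push. Stack: aedb
  Read 'e': push. Stack: aedbe
  Read 'a': push. Stack: aedbea
  Read 'c': push. Stack: aedbeac
  Read 'a': push. Stack: aedbeaca
  Read 'c': push. Stack: aedbeacac
  Read 'c': matches stack top 'c' => pop. Stack: aedbeaca
  Read 'c': push. Stack: aedbeacac
Final stack: "aedbeacac" (length 9)

9


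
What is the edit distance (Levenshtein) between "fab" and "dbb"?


Computing edit distance: "fab" -> "dbb"
DP table:
           d    b    b
      0    1    2    3
  f   1    1    2    3
  a   2    2    2    3
  b   3    3    2    2
Edit distance = dp[3][3] = 2

2


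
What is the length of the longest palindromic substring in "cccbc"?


Input: "cccbc"
Checking substrings for palindromes:
  [0:3] "ccc" (len 3) => palindrome
  [2:5] "cbc" (len 3) => palindrome
  [0:2] "cc" (len 2) => palindrome
  [1:3] "cc" (len 2) => palindrome
Longest palindromic substring: "ccc" with length 3

3


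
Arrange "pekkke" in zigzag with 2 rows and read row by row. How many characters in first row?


Zigzag "pekkke" into 2 rows:
Placing characters:
  'p' => row 0
  'e' => row 1
  'k' => row 0
  'k' => row 1
  'k' => row 0
  'e' => row 1
Rows:
  Row 0: "pkk"
  Row 1: "eke"
First row length: 3

3


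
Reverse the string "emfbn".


Input: emfbn
Reading characters right to left:
  Position 4: 'n'
  Position 3: 'b'
  Position 2: 'f'
  Position 1: 'm'
  Position 0: 'e'
Reversed: nbfme

nbfme


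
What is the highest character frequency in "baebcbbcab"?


Input: baebcbbcab
Character counts:
  'a': 2
  'b': 5
  'c': 2
  'e': 1
Maximum frequency: 5

5


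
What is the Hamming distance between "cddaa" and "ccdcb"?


Comparing "cddaa" and "ccdcb" position by position:
  Position 0: 'c' vs 'c' => same
  Position 1: 'd' vs 'c' => differ
  Position 2: 'd' vs 'd' => same
  Position 3: 'a' vs 'c' => differ
  Position 4: 'a' vs 'b' => differ
Total differences (Hamming distance): 3

3


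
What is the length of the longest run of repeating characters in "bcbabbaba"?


Input: "bcbabbaba"
Scanning for longest run:
  Position 1 ('c'): new char, reset run to 1
  Position 2 ('b'): new char, reset run to 1
  Position 3 ('a'): new char, reset run to 1
  Position 4 ('b'): new char, reset run to 1
  Position 5 ('b'): continues run of 'b', length=2
  Position 6 ('a'): new char, reset run to 1
  Position 7 ('b'): new char, reset run to 1
  Position 8 ('a'): new char, reset run to 1
Longest run: 'b' with length 2

2


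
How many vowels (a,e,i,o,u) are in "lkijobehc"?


Input: lkijobehc
Checking each character:
  'l' at position 0: consonant
  'k' at position 1: consonant
  'i' at position 2: vowel (running total: 1)
  'j' at position 3: consonant
  'o' at position 4: vowel (running total: 2)
  'b' at position 5: consonant
  'e' at position 6: vowel (running total: 3)
  'h' at position 7: consonant
  'c' at position 8: consonant
Total vowels: 3

3


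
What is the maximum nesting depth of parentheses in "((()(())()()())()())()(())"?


Input: "((()(())()()())()())()(())"
Tracking depth:
  Position 0 '(': depth becomes 1
  Position 1 '(': depth becomes 2
  Position 2 '(': depth becomes 3
  Position 3 ')': depth becomes 2
  Position 4 '(': depth becomes 3
  Position 5 '(': depth becomes 4
  Position 6 ')': depth becomes 3
  Position 7 ')': depth becomes 2
  Position 8 '(': depth becomes 3
  Position 9 ')': depth becomes 2
  Position 10 '(': depth becomes 3
  Position 11 ')': depth becomes 2
  Position 12 '(': depth becomes 3
  Position 13 ')': depth becomes 2
  Position 14 ')': depth becomes 1
  Position 15 '(': depth becomes 2
  Position 16 ')': depth becomes 1
  Position 17 '(': depth becomes 2
  Position 18 ')': depth becomes 1
  Position 19 ')': depth becomes 0
  Position 20 '(': depth becomes 1
  Position 21 ')': depth becomes 0
  Position 22 '(': depth becomes 1
  Position 23 '(': depth becomes 2
  Position 24 ')': depth becomes 1
  Position 25 ')': depth becomes 0
Maximum depth reached: 4

4


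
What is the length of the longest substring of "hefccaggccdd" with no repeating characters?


Input: "hefccaggccdd"
Sliding window (track last position of each char):
  Position 0 ('h'): window [0,0] length 1 -- new best
  Position 1 ('e'): window [0,1] length 2 -- new best
  Position 2 ('f'): window [0,2] length 3 -- new best
  Position 3 ('c'): window [0,3] length 4 -- new best
  Position 4 ('c'): repeat (last at 3), move window start to 4
  Position 4 ('c'): window [4,4] length 1
  Position 5 ('a'): window [4,5] length 2
  Position 6 ('g'): window [4,6] length 3
  Position 7 ('g'): repeat (last at 6), move window start to 7
  Position 7 ('g'): window [7,7] length 1
  Position 8 ('c'): window [7,8] length 2
  Position 9 ('c'): repeat (last at 8), move window start to 9
  Position 9 ('c'): window [9,9] length 1
  Position 10 ('d'): window [9,10] length 2
  Position 11 ('d'): repeat (last at 10), move window start to 11
  Position 11 ('d'): window [11,11] length 1
Longest substring with no repeats: "hefc" with length 4

4


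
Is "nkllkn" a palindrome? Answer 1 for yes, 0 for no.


Input: nkllkn
Reversed: nkllkn
  Compare pos 0 ('n') with pos 5 ('n'): match
  Compare pos 1 ('k') with pos 4 ('k'): match
  Compare pos 2 ('l') with pos 3 ('l'): match
Result: palindrome

1


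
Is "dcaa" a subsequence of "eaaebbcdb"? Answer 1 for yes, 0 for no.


Check if "dcaa" is a subsequence of "eaaebbcdb"
Greedy scan:
  Position 0 ('e'): no match needed
  Position 1 ('a'): no match needed
  Position 2 ('a'): no match needed
  Position 3 ('e'): no match needed
  Position 4 ('b'): no match needed
  Position 5 ('b'): no match needed
  Position 6 ('c'): no match needed
  Position 7 ('d'): matches sub[0] = 'd'
  Position 8 ('b'): no match needed
Only matched 1/4 characters => not a subsequence

0


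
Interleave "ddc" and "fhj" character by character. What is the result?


Interleaving "ddc" and "fhj":
  Position 0: 'd' from first, 'f' from second => "df"
  Position 1: 'd' from first, 'h' from second => "dh"
  Position 2: 'c' from first, 'j' from second => "cj"
Result: dfdhcj

dfdhcj


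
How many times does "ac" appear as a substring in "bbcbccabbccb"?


Searching for "ac" in "bbcbccabbccb"
Scanning each position:
  Position 0: "bb" => no
  Position 1: "bc" => no
  Position 2: "cb" => no
  Position 3: "bc" => no
  Position 4: "cc" => no
  Position 5: "ca" => no
  Position 6: "ab" => no
  Position 7: "bb" => no
  Position 8: "bc" => no
  Position 9: "cc" => no
  Position 10: "cb" => no
Total occurrences: 0

0


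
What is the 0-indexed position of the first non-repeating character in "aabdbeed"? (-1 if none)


Input: aabdbeed
Character frequencies:
  'a': 2
  'b': 2
  'd': 2
  'e': 2
Scanning left to right for freq == 1:
  Position 0 ('a'): freq=2, skip
  Position 1 ('a'): freq=2, skip
  Position 2 ('b'): freq=2, skip
  Position 3 ('d'): freq=2, skip
  Position 4 ('b'): freq=2, skip
  Position 5 ('e'): freq=2, skip
  Position 6 ('e'): freq=2, skip
  Position 7 ('d'): freq=2, skip
  No unique character found => answer = -1

-1


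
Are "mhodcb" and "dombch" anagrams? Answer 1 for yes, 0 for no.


Strings: "mhodcb", "dombch"
Sorted first:  bcdhmo
Sorted second: bcdhmo
Sorted forms match => anagrams

1


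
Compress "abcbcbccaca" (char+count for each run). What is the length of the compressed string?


Input: abcbcbccaca
Runs:
  'a' x 1 => "a1"
  'b' x 1 => "b1"
  'c' x 1 => "c1"
  'b' x 1 => "b1"
  'c' x 1 => "c1"
  'b' x 1 => "b1"
  'c' x 2 => "c2"
  'a' x 1 => "a1"
  'c' x 1 => "c1"
  'a' x 1 => "a1"
Compressed: "a1b1c1b1c1b1c2a1c1a1"
Compressed length: 20

20


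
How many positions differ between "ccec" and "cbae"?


Comparing "ccec" and "cbae" position by position:
  Position 0: 'c' vs 'c' => same
  Position 1: 'c' vs 'b' => DIFFER
  Position 2: 'e' vs 'a' => DIFFER
  Position 3: 'c' vs 'e' => DIFFER
Positions that differ: 3

3


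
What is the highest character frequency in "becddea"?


Input: becddea
Character counts:
  'a': 1
  'b': 1
  'c': 1
  'd': 2
  'e': 2
Maximum frequency: 2

2


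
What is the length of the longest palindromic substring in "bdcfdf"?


Input: "bdcfdf"
Checking substrings for palindromes:
  [3:6] "fdf" (len 3) => palindrome
Longest palindromic substring: "fdf" with length 3

3


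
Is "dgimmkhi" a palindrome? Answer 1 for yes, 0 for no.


Input: dgimmkhi
Reversed: ihkmmigd
  Compare pos 0 ('d') with pos 7 ('i'): MISMATCH
  Compare pos 1 ('g') with pos 6 ('h'): MISMATCH
  Compare pos 2 ('i') with pos 5 ('k'): MISMATCH
  Compare pos 3 ('m') with pos 4 ('m'): match
Result: not a palindrome

0


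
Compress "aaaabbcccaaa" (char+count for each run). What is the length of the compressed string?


Input: aaaabbcccaaa
Runs:
  'a' x 4 => "a4"
  'b' x 2 => "b2"
  'c' x 3 => "c3"
  'a' x 3 => "a3"
Compressed: "a4b2c3a3"
Compressed length: 8

8


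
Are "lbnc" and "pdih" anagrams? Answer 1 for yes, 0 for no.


Strings: "lbnc", "pdih"
Sorted first:  bcln
Sorted second: dhip
Differ at position 0: 'b' vs 'd' => not anagrams

0


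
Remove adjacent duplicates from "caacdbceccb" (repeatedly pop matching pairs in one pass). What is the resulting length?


Input: caacdbceccb
Stack-based adjacent duplicate removal:
  Read 'c': push. Stack: c
  Read 'a': push. Stack: ca
  Read 'a': matches stack top 'a' => pop. Stack: c
  Read 'c': matches stack top 'c' => pop. Stack: (empty)
  Read 'd': push. Stack: d
  Read 'b': push. Stack: db
  Read 'c': push. Stack: dbc
  Read 'e': push. Stack: dbce
  Read 'c': push. Stack: dbcec
  Read 'c': matches stack top 'c' => pop. Stack: dbce
  Read 'b': push. Stack: dbceb
Final stack: "dbceb" (length 5)

5


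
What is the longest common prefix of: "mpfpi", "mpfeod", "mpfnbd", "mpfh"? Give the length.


Words: mpfpi, mpfeod, mpfnbd, mpfh
  Position 0: all 'm' => match
  Position 1: all 'p' => match
  Position 2: all 'f' => match
  Position 3: ('p', 'e', 'n', 'h') => mismatch, stop
LCP = "mpf" (length 3)

3
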